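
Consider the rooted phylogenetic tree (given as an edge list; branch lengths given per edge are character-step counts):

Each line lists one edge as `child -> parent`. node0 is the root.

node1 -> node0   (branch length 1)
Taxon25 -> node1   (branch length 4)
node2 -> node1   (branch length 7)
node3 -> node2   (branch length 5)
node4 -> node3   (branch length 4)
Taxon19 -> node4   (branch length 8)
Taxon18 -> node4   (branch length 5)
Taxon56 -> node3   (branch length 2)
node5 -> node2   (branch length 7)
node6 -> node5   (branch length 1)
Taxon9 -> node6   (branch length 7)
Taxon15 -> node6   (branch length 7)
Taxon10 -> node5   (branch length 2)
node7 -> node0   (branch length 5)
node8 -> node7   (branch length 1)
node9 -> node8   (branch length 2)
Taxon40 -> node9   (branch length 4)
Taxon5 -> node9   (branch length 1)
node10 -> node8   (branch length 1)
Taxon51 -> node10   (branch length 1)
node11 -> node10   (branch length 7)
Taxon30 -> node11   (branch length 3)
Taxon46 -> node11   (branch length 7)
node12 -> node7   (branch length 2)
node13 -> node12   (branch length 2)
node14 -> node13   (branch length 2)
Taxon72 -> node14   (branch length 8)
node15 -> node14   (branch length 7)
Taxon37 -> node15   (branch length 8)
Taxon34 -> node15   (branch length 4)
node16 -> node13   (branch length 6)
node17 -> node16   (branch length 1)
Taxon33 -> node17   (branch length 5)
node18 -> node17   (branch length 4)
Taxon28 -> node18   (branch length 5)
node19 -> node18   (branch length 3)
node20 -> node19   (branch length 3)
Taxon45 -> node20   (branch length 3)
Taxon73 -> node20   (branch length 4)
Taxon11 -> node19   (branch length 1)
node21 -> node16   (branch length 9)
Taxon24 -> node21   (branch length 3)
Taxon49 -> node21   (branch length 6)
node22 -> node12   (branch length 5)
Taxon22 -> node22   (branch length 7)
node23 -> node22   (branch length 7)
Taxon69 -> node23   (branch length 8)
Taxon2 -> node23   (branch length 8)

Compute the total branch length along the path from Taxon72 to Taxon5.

18

The path runs Taxon72 → … → MRCA → … → Taxon5; the MRCA is the node subtending (((Taxon40,Taxon5),(Taxon51,(Taxon30,Taxon46))),(((Taxon72,(Taxon37,Taxon34)),((Taxon33,(Taxon28,((Taxon45,Taxon73),Taxon11))),(Taxon24,Taxon49))),(Taxon22,(Taxon69,Taxon2)))).
Branch lengths along that path: 8 + 2 + 2 + 2 + 1 + 2 + 1 = 18.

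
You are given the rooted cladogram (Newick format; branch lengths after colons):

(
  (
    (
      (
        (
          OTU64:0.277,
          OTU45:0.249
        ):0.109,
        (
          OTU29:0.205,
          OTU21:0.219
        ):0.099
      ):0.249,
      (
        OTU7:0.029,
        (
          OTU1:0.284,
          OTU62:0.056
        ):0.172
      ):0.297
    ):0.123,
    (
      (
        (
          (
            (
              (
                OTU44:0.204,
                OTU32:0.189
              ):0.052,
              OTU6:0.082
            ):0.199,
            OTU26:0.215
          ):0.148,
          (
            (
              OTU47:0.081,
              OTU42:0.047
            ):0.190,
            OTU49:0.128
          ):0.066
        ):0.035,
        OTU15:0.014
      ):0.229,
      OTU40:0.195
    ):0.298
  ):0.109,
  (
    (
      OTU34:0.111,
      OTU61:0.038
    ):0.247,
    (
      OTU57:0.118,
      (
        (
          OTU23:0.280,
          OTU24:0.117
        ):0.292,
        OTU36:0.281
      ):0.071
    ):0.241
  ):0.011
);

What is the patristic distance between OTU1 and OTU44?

2.041

The path runs OTU1 → … → MRCA → … → OTU44; the MRCA is the node subtending ((((OTU64,OTU45),(OTU29,OTU21)),(OTU7,(OTU1,OTU62))),((((((OTU44,OTU32),OTU6),OTU26),((OTU47,OTU42),OTU49)),OTU15),OTU40)).
Branch lengths along that path: 0.284 + 0.172 + 0.297 + 0.123 + 0.298 + 0.229 + 0.035 + 0.148 + 0.199 + 0.052 + 0.204 = 2.041.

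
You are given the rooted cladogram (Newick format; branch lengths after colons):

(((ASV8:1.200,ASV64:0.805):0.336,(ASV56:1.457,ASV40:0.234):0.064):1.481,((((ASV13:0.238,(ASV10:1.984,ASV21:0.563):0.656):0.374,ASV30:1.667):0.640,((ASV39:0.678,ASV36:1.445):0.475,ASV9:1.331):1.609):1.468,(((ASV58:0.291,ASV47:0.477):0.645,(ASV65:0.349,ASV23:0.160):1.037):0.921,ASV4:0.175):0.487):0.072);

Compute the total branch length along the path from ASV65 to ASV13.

5.514

The path runs ASV65 → … → MRCA → … → ASV13; the MRCA is the node subtending ((((ASV13,(ASV10,ASV21)),ASV30),((ASV39,ASV36),ASV9)),(((ASV58,ASV47),(ASV65,ASV23)),ASV4)).
Branch lengths along that path: 0.349 + 1.037 + 0.921 + 0.487 + 1.468 + 0.640 + 0.374 + 0.238 = 5.514.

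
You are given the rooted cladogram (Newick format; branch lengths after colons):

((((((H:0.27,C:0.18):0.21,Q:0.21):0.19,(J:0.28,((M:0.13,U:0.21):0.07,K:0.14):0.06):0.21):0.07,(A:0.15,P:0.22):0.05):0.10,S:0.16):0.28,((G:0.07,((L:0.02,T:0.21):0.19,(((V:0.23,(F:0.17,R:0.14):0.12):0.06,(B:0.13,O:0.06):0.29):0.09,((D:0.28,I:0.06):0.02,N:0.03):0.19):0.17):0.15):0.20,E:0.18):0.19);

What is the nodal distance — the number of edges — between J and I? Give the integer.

12

The MRCA of J and I is the root of the tree.
From J up to that node: 5 branches. From I up to the same node: 7 branches. Total: 5 + 7 = 12.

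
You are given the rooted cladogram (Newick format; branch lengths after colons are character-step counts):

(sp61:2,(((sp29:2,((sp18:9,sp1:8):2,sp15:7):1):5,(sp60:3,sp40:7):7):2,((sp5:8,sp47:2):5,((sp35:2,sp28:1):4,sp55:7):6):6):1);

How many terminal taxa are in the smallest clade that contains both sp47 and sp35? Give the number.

5

The MRCA of sp47 and sp35 is the node subtending ((sp5,sp47),((sp35,sp28),sp55)).
That clade contains 5 terminal taxa: sp28, sp35, sp47, sp5, sp55.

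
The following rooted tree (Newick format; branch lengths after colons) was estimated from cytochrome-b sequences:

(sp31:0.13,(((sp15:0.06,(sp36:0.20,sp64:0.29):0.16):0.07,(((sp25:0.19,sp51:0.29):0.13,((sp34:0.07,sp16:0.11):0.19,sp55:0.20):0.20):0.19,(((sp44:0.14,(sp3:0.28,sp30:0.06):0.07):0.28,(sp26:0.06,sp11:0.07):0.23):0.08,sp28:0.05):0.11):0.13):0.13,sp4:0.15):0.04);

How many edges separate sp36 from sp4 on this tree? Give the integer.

5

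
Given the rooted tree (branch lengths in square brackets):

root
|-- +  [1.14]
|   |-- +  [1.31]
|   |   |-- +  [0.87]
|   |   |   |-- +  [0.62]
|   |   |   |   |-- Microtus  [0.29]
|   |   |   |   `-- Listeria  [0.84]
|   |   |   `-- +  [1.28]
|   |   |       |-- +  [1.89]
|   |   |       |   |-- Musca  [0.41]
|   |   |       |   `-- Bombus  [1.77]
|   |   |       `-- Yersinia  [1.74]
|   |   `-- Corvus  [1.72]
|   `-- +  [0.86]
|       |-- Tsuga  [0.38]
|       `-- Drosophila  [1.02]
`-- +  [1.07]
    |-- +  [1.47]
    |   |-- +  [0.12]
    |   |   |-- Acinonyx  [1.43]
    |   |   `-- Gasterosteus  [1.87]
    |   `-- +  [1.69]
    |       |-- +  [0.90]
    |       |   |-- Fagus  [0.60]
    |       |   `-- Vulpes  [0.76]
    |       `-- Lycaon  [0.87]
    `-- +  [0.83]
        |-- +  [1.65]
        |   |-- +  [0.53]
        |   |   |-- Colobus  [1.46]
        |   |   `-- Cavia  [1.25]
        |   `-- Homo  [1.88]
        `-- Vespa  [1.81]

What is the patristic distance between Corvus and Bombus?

The path runs Corvus → … → MRCA → … → Bombus; the MRCA is the node subtending (((Microtus,Listeria),((Musca,Bombus),Yersinia)),Corvus).
Branch lengths along that path: 1.72 + 0.87 + 1.28 + 1.89 + 1.77 = 7.53.

7.53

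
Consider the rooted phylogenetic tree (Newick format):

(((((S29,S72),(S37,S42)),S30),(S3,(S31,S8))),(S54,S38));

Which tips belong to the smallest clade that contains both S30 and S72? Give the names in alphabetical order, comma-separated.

Tracing S30: it sits inside (((S29,S72),(S37,S42)),S30).
Tracing S72: it sits inside (S29,S72).
The smallest clade enclosing both is (((S29,S72),(S37,S42)),S30); the answer is its 5 terminal taxa in alphabetical order.

S29, S30, S37, S42, S72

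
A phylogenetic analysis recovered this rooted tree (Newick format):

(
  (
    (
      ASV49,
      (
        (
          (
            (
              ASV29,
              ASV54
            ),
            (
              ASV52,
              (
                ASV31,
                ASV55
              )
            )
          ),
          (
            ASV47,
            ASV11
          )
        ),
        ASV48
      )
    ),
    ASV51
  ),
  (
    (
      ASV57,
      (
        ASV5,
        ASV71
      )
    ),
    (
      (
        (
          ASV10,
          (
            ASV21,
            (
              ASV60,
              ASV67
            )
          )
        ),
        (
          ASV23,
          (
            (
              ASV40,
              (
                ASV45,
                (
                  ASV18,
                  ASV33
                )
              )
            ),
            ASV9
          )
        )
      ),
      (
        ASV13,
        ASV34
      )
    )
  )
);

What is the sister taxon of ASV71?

ASV71 attaches to the tree at the node subtending (ASV5,ASV71).
The other lineage descending from that same node — the sister group — is the single tip ASV5.

ASV5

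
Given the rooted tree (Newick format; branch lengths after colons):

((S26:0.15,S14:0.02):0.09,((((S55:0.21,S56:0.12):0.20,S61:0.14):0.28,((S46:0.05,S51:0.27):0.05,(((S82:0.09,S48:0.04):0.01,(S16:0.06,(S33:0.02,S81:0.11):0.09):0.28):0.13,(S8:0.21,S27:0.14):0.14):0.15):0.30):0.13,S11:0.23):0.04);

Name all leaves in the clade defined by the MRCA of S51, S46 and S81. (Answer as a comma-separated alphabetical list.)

Tracing S51: it sits inside (S46,S51).
Tracing S46: it sits inside (S46,S51).
Tracing S81: it sits inside (S33,S81).
The smallest clade enclosing all 3 is ((S46,S51),(((S82,S48),(S16,(S33,S81))),(S8,S27))); the answer is its 9 terminal taxa in alphabetical order.

S16, S27, S33, S46, S48, S51, S8, S81, S82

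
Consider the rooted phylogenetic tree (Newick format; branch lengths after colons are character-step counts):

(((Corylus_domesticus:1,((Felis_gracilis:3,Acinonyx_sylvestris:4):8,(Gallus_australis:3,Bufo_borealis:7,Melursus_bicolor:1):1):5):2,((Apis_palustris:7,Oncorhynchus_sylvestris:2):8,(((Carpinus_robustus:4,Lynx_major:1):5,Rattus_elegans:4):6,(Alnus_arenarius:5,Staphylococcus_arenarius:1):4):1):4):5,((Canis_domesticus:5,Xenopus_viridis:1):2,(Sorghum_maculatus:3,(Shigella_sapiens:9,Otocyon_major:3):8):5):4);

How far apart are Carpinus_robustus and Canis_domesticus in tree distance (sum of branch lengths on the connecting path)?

The path runs Carpinus_robustus → … → MRCA → … → Canis_domesticus; the MRCA is the root of the tree.
Branch lengths along that path: 4 + 5 + 6 + 1 + 4 + 5 + 4 + 2 + 5 = 36.

36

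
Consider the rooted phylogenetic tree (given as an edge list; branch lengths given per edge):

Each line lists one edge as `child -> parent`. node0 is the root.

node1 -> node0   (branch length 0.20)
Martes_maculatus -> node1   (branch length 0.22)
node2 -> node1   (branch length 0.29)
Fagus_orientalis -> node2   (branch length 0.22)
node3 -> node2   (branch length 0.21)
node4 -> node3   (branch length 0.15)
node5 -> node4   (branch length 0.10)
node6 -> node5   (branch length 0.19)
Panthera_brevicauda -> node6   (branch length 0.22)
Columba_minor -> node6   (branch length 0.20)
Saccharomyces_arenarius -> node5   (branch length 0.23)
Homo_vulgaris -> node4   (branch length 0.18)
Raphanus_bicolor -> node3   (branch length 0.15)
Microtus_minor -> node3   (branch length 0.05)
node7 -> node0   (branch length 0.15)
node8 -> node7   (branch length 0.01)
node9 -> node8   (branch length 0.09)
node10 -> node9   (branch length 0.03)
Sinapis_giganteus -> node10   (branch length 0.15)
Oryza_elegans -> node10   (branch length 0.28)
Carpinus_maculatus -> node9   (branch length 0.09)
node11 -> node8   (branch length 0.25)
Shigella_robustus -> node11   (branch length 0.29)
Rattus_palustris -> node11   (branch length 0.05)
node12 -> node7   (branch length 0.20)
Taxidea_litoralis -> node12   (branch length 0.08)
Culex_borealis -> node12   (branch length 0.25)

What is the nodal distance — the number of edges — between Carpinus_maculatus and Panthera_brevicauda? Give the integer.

The MRCA of Carpinus_maculatus and Panthera_brevicauda is the root of the tree.
From Carpinus_maculatus up to that node: 4 branches. From Panthera_brevicauda up to the same node: 7 branches. Total: 4 + 7 = 11.

11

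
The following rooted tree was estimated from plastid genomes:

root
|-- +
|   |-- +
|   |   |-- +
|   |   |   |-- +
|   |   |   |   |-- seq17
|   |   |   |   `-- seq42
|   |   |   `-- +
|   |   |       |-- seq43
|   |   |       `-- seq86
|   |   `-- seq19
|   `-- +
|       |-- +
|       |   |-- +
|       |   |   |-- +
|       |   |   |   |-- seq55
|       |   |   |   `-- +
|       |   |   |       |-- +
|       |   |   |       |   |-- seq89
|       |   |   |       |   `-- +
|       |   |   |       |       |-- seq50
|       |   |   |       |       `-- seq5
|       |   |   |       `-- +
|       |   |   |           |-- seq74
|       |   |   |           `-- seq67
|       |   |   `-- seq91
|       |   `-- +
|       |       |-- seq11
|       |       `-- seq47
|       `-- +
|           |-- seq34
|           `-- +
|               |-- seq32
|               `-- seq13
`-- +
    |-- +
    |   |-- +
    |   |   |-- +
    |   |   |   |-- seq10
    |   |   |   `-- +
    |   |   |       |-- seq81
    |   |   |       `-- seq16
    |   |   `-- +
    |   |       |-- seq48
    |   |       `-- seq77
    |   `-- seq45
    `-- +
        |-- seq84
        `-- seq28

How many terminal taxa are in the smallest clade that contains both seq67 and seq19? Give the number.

The MRCA of seq67 and seq19 is the node subtending ((((seq17,seq42),(seq43,seq86)),seq19),((((seq55,((seq89,(seq50,seq5)),(seq74,seq67))),seq91),(seq11,seq47)),(seq34,(seq32,seq13)))).
That clade contains 17 terminal taxa: seq11, seq13, seq17, seq19, seq32, seq34, seq42, seq43, seq47, seq5, seq50, seq55, seq67, seq74, seq86, seq89, seq91.

17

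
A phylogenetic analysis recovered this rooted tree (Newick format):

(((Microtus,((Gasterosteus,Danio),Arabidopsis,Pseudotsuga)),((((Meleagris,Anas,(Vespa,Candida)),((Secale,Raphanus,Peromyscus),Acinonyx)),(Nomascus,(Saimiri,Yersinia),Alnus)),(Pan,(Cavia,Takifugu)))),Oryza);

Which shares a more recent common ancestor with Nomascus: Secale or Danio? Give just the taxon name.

The MRCA of Nomascus and Secale subtends (((Meleagris,Anas,(Vespa,Candida)),((Secale,Raphanus,Peromyscus),Acinonyx)),(Nomascus,(Saimiri,Yersinia),Alnus)) (12 taxa).
The MRCA of Nomascus and Danio subtends ((Microtus,((Gasterosteus,Danio),Arabidopsis,Pseudotsuga)),((((Meleagris,Anas,(Vespa,Candida)),((Secale,Raphanus,Peromyscus),Acinonyx)),(Nomascus,(Saimiri,Yersinia),Alnus)),(Pan,(Cavia,Takifugu)))) (20 taxa).
The first is nested inside the second, so Nomascus shares a more recent common ancestor with Secale.

Secale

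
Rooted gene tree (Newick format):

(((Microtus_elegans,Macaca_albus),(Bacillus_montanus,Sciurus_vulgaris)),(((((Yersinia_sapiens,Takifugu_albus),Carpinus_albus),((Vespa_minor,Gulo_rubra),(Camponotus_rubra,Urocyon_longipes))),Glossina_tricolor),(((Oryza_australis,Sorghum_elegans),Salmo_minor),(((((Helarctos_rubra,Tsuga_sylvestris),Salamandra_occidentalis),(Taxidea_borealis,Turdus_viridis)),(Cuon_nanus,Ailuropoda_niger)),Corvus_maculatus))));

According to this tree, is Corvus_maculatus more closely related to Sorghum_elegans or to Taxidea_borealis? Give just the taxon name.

The MRCA of Corvus_maculatus and Taxidea_borealis subtends (((((Helarctos_rubra,Tsuga_sylvestris),Salamandra_occidentalis),(Taxidea_borealis,Turdus_viridis)),(Cuon_nanus,Ailuropoda_niger)),Corvus_maculatus) (8 taxa).
The MRCA of Corvus_maculatus and Sorghum_elegans subtends (((Oryza_australis,Sorghum_elegans),Salmo_minor),(((((Helarctos_rubra,Tsuga_sylvestris),Salamandra_occidentalis),(Taxidea_borealis,Turdus_viridis)),(Cuon_nanus,Ailuropoda_niger)),Corvus_maculatus)) (11 taxa).
The first is nested inside the second, so Corvus_maculatus shares a more recent common ancestor with Taxidea_borealis.

Taxidea_borealis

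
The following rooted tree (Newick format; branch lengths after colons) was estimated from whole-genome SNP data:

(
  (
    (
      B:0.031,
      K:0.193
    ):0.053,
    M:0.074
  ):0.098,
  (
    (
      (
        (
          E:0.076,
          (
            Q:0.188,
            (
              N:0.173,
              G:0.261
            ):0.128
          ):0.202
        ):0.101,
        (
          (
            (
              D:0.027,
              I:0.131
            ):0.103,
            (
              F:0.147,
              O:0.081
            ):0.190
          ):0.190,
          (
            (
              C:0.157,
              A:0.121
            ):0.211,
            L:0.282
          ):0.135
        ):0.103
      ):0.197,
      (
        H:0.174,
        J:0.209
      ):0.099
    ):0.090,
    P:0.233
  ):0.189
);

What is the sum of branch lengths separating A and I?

The path runs A → … → MRCA → … → I; the MRCA is the node subtending (((D,I),(F,O)),((C,A),L)).
Branch lengths along that path: 0.121 + 0.211 + 0.135 + 0.190 + 0.103 + 0.131 = 0.891.

0.891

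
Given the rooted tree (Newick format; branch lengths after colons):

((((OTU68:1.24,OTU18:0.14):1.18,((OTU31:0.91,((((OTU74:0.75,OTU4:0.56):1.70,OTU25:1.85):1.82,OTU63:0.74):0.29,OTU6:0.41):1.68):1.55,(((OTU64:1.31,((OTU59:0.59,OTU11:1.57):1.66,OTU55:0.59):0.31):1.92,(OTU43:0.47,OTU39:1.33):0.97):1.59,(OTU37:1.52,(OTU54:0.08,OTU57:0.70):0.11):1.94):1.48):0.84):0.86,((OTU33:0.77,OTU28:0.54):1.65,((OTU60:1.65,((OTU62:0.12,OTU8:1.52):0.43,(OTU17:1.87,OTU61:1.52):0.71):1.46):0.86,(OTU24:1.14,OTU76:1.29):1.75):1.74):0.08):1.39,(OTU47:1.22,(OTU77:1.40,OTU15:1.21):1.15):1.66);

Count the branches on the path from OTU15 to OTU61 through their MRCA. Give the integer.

10

The MRCA of OTU15 and OTU61 is the root of the tree.
From OTU15 up to that node: 3 branches. From OTU61 up to the same node: 7 branches. Total: 3 + 7 = 10.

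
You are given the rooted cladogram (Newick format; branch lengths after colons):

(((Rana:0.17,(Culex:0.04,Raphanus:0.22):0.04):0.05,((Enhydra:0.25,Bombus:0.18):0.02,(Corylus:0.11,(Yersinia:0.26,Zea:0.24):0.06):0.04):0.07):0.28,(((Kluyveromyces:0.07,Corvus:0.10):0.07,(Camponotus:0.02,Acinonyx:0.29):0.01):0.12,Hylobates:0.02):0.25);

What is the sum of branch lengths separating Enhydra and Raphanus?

0.65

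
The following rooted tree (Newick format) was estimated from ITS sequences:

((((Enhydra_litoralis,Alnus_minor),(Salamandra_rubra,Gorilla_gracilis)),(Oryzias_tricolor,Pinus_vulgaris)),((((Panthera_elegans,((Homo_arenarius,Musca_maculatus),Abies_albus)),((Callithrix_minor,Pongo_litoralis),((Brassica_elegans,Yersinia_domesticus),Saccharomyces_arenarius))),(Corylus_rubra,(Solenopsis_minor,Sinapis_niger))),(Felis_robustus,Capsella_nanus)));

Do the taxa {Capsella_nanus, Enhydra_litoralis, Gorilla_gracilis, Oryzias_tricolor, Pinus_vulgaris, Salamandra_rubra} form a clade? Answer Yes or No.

The MRCA of the listed taxa is the root, so the smallest clade containing them is the whole tree.
That clade also contains Abies_albus, Alnus_minor, Brassica_elegans, Callithrix_minor, Corylus_rubra, Felis_robustus, Homo_arenarius, Musca_maculatus, Panthera_elegans, Pongo_litoralis, Saccharomyces_arenarius, Sinapis_niger, Solenopsis_minor, Yersinia_domesticus, which are not in the proposed group, so the group is not monophyletic.

No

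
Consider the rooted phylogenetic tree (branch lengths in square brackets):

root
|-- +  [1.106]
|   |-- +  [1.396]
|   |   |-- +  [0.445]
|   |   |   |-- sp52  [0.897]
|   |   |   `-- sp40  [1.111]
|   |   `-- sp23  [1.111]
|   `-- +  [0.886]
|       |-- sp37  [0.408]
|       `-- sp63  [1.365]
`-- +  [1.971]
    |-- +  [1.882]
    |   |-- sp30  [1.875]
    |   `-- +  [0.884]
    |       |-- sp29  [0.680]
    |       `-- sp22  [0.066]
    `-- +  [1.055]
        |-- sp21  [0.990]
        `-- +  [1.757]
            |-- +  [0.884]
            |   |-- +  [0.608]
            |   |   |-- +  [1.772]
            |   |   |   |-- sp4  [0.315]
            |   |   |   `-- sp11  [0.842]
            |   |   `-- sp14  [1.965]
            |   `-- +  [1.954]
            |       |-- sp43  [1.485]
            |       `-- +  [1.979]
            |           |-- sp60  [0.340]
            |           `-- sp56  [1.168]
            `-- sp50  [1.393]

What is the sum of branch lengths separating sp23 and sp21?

7.629

The path runs sp23 → … → MRCA → … → sp21; the MRCA is the root of the tree.
Branch lengths along that path: 1.111 + 1.396 + 1.106 + 1.971 + 1.055 + 0.990 = 7.629.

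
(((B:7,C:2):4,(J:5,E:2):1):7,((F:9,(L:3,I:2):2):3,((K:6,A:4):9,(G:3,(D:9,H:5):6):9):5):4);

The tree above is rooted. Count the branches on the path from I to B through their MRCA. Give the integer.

7

The MRCA of I and B is the root of the tree.
From I up to that node: 4 branches. From B up to the same node: 3 branches. Total: 4 + 3 = 7.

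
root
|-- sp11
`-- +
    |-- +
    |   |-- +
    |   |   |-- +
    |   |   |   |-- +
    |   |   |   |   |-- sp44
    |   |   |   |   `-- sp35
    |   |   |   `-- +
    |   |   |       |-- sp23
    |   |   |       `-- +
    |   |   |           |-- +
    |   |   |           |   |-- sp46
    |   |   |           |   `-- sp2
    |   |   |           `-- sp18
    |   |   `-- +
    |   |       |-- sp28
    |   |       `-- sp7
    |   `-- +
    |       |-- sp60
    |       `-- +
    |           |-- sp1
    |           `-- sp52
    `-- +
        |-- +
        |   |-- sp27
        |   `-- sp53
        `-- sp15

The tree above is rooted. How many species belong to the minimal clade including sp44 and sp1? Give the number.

11

The MRCA of sp44 and sp1 is the node subtending ((((sp44,sp35),(sp23,((sp46,sp2),sp18))),(sp28,sp7)),(sp60,(sp1,sp52))).
That clade contains 11 terminal taxa: sp1, sp18, sp2, sp23, sp28, sp35, sp44, sp46, sp52, sp60, sp7.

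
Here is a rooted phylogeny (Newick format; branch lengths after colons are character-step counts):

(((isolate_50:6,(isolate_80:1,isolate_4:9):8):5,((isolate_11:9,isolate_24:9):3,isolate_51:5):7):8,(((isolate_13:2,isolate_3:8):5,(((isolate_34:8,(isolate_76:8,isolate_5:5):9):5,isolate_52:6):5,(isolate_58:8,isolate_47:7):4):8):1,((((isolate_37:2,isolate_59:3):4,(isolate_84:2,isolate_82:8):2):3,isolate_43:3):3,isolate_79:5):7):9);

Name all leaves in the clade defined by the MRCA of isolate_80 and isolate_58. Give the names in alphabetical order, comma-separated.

isolate_11, isolate_13, isolate_24, isolate_3, isolate_34, isolate_37, isolate_4, isolate_43, isolate_47, isolate_5, isolate_50, isolate_51, isolate_52, isolate_58, isolate_59, isolate_76, isolate_79, isolate_80, isolate_82, isolate_84

Tracing isolate_80: it sits inside (isolate_80,isolate_4).
Tracing isolate_58: it sits inside (isolate_58,isolate_47).
The smallest clade enclosing both is the whole tree (their MRCA is the root), so the answer is all 20 tips in alphabetical order.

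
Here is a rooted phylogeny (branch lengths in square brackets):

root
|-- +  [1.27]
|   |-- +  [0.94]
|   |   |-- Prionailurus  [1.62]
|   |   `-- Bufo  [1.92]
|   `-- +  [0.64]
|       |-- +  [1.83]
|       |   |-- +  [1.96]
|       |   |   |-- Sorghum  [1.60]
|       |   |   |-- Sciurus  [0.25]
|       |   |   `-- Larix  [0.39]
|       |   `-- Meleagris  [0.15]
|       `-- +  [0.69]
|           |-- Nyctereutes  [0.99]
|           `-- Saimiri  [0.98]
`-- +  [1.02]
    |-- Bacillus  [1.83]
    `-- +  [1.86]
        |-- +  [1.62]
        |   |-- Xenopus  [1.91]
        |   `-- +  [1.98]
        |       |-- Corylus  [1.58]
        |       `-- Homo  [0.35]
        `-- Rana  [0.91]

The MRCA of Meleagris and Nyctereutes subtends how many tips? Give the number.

6

The MRCA of Meleagris and Nyctereutes is the node subtending (((Sorghum,Sciurus,Larix),Meleagris),(Nyctereutes,Saimiri)).
That clade contains 6 terminal taxa: Larix, Meleagris, Nyctereutes, Saimiri, Sciurus, Sorghum.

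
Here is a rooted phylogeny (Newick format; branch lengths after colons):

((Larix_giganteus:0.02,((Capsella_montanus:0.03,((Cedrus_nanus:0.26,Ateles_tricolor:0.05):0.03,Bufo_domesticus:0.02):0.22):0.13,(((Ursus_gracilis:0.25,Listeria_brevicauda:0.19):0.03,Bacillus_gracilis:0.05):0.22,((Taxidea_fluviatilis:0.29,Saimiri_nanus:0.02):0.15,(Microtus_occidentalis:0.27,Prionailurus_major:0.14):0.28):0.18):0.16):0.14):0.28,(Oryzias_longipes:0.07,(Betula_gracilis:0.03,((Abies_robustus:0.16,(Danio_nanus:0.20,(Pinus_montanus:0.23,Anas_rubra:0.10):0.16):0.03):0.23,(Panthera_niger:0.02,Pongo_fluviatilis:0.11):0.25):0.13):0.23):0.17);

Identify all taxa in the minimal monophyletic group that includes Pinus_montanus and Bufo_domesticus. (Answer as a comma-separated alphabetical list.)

Tracing Pinus_montanus: it sits inside (Pinus_montanus,Anas_rubra).
Tracing Bufo_domesticus: it sits inside ((Cedrus_nanus,Ateles_tricolor),Bufo_domesticus).
The smallest clade enclosing both is the whole tree (their MRCA is the root), so the answer is all 20 tips in alphabetical order.

Abies_robustus, Anas_rubra, Ateles_tricolor, Bacillus_gracilis, Betula_gracilis, Bufo_domesticus, Capsella_montanus, Cedrus_nanus, Danio_nanus, Larix_giganteus, Listeria_brevicauda, Microtus_occidentalis, Oryzias_longipes, Panthera_niger, Pinus_montanus, Pongo_fluviatilis, Prionailurus_major, Saimiri_nanus, Taxidea_fluviatilis, Ursus_gracilis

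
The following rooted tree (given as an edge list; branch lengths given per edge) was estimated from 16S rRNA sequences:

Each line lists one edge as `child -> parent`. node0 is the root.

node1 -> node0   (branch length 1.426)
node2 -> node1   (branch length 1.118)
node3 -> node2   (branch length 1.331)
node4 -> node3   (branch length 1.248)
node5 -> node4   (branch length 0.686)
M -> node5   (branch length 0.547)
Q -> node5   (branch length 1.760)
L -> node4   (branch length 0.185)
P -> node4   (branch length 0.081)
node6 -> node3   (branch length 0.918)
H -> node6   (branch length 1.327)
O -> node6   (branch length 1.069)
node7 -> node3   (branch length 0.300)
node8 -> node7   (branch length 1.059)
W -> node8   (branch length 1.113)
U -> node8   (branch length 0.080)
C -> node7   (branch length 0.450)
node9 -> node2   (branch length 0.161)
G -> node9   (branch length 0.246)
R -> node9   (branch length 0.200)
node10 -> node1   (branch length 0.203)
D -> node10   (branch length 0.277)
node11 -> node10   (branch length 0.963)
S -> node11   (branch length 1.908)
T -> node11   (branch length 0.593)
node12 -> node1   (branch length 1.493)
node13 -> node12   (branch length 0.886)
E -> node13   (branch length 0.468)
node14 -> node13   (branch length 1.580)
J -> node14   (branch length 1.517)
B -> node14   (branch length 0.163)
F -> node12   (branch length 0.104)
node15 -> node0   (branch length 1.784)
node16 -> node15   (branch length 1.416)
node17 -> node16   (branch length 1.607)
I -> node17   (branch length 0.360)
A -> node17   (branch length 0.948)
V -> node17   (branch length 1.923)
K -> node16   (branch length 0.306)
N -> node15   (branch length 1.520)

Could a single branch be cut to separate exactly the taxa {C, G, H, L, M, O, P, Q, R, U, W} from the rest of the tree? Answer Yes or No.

Yes

The most recent common ancestor of these taxa subtends ((((M,Q),L,P),(H,O),((W,U),C)),(G,R)).
That clade has exactly 11 tips — every listed taxon and nothing else — so the group is monophyletic.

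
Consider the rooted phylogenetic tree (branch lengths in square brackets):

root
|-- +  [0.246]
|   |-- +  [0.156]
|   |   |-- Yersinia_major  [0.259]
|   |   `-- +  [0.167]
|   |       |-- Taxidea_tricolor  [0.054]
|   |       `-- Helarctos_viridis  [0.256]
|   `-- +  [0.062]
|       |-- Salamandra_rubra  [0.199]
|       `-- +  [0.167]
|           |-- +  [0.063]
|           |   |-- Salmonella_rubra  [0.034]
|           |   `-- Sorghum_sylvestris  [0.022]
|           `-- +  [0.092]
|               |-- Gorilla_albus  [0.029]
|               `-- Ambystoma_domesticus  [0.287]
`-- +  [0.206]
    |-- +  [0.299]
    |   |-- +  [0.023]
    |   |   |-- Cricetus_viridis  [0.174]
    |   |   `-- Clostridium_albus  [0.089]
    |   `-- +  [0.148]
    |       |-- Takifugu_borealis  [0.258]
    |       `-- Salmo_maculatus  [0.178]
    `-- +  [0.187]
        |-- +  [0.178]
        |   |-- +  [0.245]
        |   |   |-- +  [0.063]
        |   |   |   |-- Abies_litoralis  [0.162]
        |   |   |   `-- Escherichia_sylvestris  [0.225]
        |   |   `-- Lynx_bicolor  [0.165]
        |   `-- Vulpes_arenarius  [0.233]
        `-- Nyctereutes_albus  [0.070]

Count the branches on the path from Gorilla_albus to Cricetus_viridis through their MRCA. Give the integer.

9

The MRCA of Gorilla_albus and Cricetus_viridis is the root of the tree.
From Gorilla_albus up to that node: 5 branches. From Cricetus_viridis up to the same node: 4 branches. Total: 5 + 4 = 9.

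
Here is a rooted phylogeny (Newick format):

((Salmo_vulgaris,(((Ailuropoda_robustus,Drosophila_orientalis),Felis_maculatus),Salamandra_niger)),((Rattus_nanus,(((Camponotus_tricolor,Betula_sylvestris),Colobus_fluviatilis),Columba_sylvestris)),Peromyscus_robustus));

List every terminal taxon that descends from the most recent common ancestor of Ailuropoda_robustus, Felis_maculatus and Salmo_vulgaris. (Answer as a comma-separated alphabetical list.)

Ailuropoda_robustus, Drosophila_orientalis, Felis_maculatus, Salamandra_niger, Salmo_vulgaris

Tracing Ailuropoda_robustus: it sits inside (Ailuropoda_robustus,Drosophila_orientalis).
Tracing Felis_maculatus: it sits inside ((Ailuropoda_robustus,Drosophila_orientalis),Felis_maculatus).
Tracing Salmo_vulgaris: it sits inside (Salmo_vulgaris,(((Ailuropoda_robustus,Drosophila_orientalis),Felis_maculatus),Salamandra_niger)).
The smallest clade enclosing all 3 is (Salmo_vulgaris,(((Ailuropoda_robustus,Drosophila_orientalis),Felis_maculatus),Salamandra_niger)); the answer is its 5 terminal taxa in alphabetical order.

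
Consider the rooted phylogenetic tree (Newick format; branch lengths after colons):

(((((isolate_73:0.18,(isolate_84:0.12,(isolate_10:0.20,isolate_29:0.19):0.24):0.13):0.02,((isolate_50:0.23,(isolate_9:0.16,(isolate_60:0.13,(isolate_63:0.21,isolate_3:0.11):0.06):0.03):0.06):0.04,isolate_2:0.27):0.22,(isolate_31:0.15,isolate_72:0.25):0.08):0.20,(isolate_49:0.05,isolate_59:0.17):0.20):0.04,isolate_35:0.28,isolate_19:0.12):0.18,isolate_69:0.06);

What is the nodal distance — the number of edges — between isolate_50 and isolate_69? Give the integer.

The MRCA of isolate_50 and isolate_69 is the root of the tree.
From isolate_50 up to that node: 6 branches. From isolate_69 up to the same node: 1 branch. Total: 6 + 1 = 7.

7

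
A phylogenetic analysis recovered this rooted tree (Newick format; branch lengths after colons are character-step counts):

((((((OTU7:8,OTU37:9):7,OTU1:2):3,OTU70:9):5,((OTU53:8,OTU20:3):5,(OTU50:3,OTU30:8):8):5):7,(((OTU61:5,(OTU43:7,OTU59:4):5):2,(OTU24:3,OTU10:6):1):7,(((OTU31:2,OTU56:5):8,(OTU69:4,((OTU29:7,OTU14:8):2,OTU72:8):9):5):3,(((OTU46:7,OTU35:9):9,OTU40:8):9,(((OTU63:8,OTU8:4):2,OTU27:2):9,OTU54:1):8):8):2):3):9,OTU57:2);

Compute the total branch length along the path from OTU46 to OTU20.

58

The path runs OTU46 → … → MRCA → … → OTU20; the MRCA is the node subtending (((((OTU7,OTU37),OTU1),OTU70),((OTU53,OTU20),(OTU50,OTU30))),(((OTU61,(OTU43,OTU59)),(OTU24,OTU10)),(((OTU31,OTU56),(OTU69,((OTU29,OTU14),OTU72))),(((OTU46,OTU35),OTU40),(((OTU63,OTU8),OTU27),OTU54))))).
Branch lengths along that path: 7 + 9 + 9 + 8 + 2 + 3 + 7 + 5 + 5 + 3 = 58.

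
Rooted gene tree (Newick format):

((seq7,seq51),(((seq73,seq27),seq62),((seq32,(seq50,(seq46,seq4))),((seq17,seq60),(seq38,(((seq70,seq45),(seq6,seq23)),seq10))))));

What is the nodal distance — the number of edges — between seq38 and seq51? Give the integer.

7

The MRCA of seq38 and seq51 is the root of the tree.
From seq38 up to that node: 5 branches. From seq51 up to the same node: 2 branches. Total: 5 + 2 = 7.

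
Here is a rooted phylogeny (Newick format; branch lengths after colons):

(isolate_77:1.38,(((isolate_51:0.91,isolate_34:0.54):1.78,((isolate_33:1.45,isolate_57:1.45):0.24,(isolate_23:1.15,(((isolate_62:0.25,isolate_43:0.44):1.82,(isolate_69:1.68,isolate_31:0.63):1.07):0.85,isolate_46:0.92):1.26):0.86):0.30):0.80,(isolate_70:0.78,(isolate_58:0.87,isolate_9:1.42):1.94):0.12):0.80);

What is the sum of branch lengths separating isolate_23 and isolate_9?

The path runs isolate_23 → … → MRCA → … → isolate_9; the MRCA is the node subtending (((isolate_51,isolate_34),((isolate_33,isolate_57),(isolate_23,(((isolate_62,isolate_43),(isolate_69,isolate_31)),isolate_46)))),(isolate_70,(isolate_58,isolate_9))).
Branch lengths along that path: 1.15 + 0.86 + 0.30 + 0.80 + 0.12 + 1.94 + 1.42 = 6.59.

6.59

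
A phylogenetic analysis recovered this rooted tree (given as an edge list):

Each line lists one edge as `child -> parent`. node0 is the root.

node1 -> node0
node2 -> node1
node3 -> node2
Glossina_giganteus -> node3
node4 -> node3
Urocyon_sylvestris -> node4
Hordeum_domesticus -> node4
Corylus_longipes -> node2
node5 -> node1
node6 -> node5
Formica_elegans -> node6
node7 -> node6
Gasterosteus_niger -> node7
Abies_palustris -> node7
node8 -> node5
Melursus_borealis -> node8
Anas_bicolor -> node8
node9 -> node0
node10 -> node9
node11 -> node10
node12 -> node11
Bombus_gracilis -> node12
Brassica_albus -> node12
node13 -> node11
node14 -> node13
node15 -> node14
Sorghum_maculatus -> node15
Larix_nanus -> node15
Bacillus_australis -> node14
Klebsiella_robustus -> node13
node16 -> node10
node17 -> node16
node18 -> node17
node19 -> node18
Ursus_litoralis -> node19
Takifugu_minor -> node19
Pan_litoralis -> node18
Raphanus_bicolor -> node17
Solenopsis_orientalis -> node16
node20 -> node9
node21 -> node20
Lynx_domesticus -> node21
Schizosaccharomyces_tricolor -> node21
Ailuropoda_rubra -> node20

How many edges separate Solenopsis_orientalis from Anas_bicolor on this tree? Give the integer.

8

The MRCA of Solenopsis_orientalis and Anas_bicolor is the root of the tree.
From Solenopsis_orientalis up to that node: 4 branches. From Anas_bicolor up to the same node: 4 branches. Total: 4 + 4 = 8.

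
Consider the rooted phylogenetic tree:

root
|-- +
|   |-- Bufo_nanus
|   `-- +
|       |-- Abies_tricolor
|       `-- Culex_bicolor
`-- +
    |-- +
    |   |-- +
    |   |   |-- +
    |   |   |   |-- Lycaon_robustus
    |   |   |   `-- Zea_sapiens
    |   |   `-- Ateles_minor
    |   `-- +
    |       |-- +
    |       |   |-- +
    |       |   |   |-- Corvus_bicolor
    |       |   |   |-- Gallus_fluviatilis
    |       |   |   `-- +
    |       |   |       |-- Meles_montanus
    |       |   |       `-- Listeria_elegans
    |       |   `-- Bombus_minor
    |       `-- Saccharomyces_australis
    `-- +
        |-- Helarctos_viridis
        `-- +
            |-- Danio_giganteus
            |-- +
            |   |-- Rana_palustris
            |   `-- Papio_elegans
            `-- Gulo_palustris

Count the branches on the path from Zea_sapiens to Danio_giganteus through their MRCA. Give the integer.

7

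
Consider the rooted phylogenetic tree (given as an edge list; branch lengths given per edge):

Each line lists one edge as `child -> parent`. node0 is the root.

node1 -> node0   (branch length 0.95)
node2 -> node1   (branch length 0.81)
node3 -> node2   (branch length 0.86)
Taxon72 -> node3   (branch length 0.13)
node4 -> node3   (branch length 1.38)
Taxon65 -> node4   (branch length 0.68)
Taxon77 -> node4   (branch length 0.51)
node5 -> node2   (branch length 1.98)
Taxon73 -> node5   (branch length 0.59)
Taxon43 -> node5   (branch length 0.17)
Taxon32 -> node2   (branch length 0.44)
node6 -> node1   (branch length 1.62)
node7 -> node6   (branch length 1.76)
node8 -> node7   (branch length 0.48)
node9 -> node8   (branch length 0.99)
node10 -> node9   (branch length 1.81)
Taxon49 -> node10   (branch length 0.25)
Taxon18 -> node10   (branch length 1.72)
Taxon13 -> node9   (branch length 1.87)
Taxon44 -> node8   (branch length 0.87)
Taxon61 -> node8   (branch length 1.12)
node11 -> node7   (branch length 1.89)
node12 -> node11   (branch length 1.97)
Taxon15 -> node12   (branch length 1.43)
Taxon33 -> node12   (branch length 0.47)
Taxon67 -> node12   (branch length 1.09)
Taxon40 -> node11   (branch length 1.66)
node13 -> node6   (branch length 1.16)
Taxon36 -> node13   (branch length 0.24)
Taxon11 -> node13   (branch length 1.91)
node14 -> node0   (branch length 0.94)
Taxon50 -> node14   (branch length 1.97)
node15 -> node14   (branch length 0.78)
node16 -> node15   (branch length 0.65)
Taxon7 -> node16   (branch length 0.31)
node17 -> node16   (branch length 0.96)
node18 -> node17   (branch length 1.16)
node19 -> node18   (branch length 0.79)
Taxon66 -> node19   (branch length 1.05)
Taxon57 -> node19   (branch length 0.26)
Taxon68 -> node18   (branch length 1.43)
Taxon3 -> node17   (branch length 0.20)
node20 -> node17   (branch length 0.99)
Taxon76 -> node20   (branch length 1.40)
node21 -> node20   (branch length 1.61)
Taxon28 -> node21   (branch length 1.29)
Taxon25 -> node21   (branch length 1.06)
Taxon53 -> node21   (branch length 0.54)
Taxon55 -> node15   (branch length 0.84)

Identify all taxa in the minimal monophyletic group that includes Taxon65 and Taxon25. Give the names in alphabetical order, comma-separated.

Tracing Taxon65: it sits inside (Taxon65,Taxon77).
Tracing Taxon25: it sits inside (Taxon28,Taxon25,Taxon53).
The smallest clade enclosing both is the whole tree (their MRCA is the root), so the answer is all 28 tips in alphabetical order.

Taxon11, Taxon13, Taxon15, Taxon18, Taxon25, Taxon28, Taxon3, Taxon32, Taxon33, Taxon36, Taxon40, Taxon43, Taxon44, Taxon49, Taxon50, Taxon53, Taxon55, Taxon57, Taxon61, Taxon65, Taxon66, Taxon67, Taxon68, Taxon7, Taxon72, Taxon73, Taxon76, Taxon77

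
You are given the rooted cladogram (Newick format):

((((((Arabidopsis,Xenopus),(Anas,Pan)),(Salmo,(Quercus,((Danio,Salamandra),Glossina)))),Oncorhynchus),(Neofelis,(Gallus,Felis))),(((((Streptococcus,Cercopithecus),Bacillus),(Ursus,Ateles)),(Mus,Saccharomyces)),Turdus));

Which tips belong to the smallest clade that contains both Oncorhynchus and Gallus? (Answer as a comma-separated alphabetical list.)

Tracing Oncorhynchus: it sits inside ((((Arabidopsis,Xenopus),(Anas,Pan)),(Salmo,(Quercus,((Danio,Salamandra),Glossina)))),Oncorhynchus).
Tracing Gallus: it sits inside (Gallus,Felis).
The smallest clade enclosing both is (((((Arabidopsis,Xenopus),(Anas,Pan)),(Salmo,(Quercus,((Danio,Salamandra),Glossina)))),Oncorhynchus),(Neofelis,(Gallus,Felis))); the answer is its 13 terminal taxa in alphabetical order.

Anas, Arabidopsis, Danio, Felis, Gallus, Glossina, Neofelis, Oncorhynchus, Pan, Quercus, Salamandra, Salmo, Xenopus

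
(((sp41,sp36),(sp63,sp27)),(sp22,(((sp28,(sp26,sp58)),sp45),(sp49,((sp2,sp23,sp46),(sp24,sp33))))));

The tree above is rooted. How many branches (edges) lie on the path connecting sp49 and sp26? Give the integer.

6

The MRCA of sp49 and sp26 is the node subtending (((sp28,(sp26,sp58)),sp45),(sp49,((sp2,sp23,sp46),(sp24,sp33)))).
From sp49 up to that node: 2 branches. From sp26 up to the same node: 4 branches. Total: 2 + 4 = 6.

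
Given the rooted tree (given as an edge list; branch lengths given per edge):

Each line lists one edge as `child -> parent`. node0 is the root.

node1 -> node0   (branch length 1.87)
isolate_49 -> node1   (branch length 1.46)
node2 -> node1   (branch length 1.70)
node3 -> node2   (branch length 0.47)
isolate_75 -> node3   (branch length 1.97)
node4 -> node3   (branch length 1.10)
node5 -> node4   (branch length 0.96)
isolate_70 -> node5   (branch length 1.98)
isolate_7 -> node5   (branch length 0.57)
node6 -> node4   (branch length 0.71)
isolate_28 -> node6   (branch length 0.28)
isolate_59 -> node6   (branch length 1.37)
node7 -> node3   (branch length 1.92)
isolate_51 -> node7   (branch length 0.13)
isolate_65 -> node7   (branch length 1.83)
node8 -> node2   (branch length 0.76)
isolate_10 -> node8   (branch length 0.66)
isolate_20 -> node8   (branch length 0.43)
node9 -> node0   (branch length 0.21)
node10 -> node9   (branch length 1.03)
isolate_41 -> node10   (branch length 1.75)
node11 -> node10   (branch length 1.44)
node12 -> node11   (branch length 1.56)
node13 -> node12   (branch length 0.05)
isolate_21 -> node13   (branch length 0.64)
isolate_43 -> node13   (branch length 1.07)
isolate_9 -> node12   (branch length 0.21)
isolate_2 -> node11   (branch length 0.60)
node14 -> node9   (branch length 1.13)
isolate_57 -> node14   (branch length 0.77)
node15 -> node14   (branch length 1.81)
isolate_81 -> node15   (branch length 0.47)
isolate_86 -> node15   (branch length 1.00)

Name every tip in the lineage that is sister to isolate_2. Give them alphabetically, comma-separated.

isolate_2 attaches to the tree at the node subtending (((isolate_21,isolate_43),isolate_9),isolate_2).
The other lineage descending from that same node — the sister group — is ((isolate_21,isolate_43),isolate_9); its 3 tips in alphabetical order are the answer.

isolate_21, isolate_43, isolate_9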